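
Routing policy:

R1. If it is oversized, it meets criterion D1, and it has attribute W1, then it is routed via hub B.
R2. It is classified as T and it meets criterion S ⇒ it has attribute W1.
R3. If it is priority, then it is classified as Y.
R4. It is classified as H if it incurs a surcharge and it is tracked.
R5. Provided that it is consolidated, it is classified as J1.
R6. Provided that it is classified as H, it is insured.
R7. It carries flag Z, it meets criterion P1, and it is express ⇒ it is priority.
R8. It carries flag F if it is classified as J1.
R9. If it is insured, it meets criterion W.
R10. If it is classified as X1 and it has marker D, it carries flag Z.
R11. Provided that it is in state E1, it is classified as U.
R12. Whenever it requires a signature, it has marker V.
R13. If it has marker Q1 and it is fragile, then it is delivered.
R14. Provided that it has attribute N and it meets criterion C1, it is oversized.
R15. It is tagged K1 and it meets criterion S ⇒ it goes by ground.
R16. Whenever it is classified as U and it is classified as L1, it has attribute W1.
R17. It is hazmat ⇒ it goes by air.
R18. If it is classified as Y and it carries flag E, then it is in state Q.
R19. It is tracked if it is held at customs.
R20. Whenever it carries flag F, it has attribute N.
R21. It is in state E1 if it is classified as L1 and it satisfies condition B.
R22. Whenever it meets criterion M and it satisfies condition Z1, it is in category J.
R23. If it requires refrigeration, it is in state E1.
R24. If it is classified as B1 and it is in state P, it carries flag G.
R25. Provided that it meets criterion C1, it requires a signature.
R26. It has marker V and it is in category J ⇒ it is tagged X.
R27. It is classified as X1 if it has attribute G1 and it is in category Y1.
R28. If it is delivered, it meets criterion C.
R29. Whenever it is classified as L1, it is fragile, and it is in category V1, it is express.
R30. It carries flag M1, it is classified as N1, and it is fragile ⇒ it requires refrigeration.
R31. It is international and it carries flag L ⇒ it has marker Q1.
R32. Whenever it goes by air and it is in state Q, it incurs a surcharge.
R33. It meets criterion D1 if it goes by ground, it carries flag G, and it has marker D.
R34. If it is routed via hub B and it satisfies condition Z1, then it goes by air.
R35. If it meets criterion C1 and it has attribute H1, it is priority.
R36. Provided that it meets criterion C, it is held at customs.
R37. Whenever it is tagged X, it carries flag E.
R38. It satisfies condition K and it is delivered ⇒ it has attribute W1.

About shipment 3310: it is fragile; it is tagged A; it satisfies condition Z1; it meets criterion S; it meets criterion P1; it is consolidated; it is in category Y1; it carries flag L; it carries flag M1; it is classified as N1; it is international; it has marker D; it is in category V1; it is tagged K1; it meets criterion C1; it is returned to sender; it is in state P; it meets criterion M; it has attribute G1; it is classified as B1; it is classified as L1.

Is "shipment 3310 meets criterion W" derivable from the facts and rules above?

Yes

By R5 (it is consolidated): it is classified as J1.
By R8 (it is classified as J1): it carries flag F.
By R15 (it is tagged K1, it meets criterion S): it goes by ground.
By R20 (it carries flag F): it has attribute N.
By R22 (it meets criterion M, it satisfies condition Z1): it is in category J.
By R24 (it is classified as B1, it is in state P): it carries flag G.
By R25 (it meets criterion C1): it requires a signature.
By R27 (it has attribute G1, it is in category Y1): it is classified as X1.
By R29 (it is classified as L1, it is fragile, it is in category V1): it is express.
By R30 (it carries flag M1, it is classified as N1, it is fragile): it requires refrigeration.
By R31 (it is international, it carries flag L): it has marker Q1.
By R33 (it goes by ground, it carries flag G, it has marker D): it meets criterion D1.
By R10 (it is classified as X1, it has marker D): it carries flag Z.
By R12 (it requires a signature): it has marker V.
By R13 (it has marker Q1, it is fragile): it is delivered.
By R14 (it has attribute N, it meets criterion C1): it is oversized.
By R23 (it requires refrigeration): it is in state E1.
By R26 (it has marker V, it is in category J): it is tagged X.
By R28 (it is delivered): it meets criterion C.
By R36 (it meets criterion C): it is held at customs.
By R37 (it is tagged X): it carries flag E.
By R7 (it carries flag Z, it meets criterion P1, it is express): it is priority.
By R11 (it is in state E1): it is classified as U.
By R16 (it is classified as U, it is classified as L1): it has attribute W1.
By R19 (it is held at customs): it is tracked.
By R1 (it is oversized, it meets criterion D1, it has attribute W1): it is routed via hub B.
By R3 (it is priority): it is classified as Y.
By R18 (it is classified as Y, it carries flag E): it is in state Q.
By R34 (it is routed via hub B, it satisfies condition Z1): it goes by air.
By R32 (it goes by air, it is in state Q): it incurs a surcharge.
By R4 (it incurs a surcharge, it is tracked): it is classified as H.
By R6 (it is classified as H): it is insured.
By R9 (it is insured): it meets criterion W.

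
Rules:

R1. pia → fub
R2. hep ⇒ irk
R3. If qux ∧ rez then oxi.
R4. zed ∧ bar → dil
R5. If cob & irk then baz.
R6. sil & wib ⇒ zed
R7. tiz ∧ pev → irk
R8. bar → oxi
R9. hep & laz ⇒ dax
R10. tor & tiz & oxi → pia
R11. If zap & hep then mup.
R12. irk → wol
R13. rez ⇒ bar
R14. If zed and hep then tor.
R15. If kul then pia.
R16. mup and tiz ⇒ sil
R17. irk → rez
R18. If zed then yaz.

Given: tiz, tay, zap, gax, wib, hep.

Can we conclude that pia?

Yes

irk  (by R2: hep)
mup  (by R11: zap, hep)
sil  (by R16: mup, tiz)
rez  (by R17: irk)
zed  (by R6: sil, wib)
bar  (by R13: rez)
tor  (by R14: zed, hep)
oxi  (by R8: bar)
pia  (by R10: tor, tiz, oxi)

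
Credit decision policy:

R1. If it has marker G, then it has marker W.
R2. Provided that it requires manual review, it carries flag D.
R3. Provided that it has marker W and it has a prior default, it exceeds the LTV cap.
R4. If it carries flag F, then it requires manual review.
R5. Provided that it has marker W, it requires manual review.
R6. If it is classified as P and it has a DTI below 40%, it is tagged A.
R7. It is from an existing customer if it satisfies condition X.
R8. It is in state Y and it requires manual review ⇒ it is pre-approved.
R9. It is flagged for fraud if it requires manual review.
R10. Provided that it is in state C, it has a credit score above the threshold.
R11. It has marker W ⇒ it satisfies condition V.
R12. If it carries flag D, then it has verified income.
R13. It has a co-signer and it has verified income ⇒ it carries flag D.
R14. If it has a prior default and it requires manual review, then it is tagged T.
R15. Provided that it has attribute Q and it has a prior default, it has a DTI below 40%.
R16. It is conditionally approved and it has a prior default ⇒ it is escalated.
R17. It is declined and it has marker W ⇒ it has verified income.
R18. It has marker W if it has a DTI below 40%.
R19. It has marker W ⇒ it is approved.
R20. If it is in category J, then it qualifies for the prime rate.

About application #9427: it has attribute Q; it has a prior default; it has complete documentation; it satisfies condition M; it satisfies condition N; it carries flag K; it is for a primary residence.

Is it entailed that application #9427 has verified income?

By R15 (it has attribute Q, it has a prior default): it has a DTI below 40%.
By R18 (it has a DTI below 40%): it has marker W.
By R5 (it has marker W): it requires manual review.
By R2 (it requires manual review): it carries flag D.
By R12 (it carries flag D): it has verified income.

Yes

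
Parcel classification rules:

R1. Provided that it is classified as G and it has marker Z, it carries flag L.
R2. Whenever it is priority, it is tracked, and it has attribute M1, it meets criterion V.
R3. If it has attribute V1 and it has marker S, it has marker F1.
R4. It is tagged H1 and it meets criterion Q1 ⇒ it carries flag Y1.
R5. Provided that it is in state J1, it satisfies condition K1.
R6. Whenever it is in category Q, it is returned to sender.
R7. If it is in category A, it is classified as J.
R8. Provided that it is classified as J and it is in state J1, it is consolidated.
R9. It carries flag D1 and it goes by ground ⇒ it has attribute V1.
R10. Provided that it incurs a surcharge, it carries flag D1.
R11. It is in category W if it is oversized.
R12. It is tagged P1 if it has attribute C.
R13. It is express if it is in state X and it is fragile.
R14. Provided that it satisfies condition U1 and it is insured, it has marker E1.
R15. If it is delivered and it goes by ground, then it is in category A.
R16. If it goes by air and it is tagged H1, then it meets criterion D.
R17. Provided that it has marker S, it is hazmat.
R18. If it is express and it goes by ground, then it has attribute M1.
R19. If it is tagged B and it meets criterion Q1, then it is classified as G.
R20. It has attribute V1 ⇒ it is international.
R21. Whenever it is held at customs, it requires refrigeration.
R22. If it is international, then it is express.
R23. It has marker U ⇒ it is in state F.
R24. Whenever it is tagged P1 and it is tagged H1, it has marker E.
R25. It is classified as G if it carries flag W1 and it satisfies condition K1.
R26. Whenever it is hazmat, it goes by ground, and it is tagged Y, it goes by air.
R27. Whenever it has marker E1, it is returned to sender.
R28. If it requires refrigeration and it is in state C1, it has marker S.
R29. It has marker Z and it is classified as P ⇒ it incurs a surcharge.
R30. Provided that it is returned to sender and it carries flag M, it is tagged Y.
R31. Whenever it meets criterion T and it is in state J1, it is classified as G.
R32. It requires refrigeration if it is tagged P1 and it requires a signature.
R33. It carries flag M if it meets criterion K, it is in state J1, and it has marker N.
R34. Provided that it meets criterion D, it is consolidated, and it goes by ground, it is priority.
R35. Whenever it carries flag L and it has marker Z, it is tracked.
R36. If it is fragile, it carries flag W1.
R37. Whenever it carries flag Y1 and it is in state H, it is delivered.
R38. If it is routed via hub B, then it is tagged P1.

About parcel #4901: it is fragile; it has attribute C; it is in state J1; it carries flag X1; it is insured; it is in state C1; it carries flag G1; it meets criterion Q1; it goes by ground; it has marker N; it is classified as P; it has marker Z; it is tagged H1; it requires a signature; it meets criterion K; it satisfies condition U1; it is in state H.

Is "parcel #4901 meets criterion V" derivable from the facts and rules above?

By R4 (it is tagged H1, it meets criterion Q1): it carries flag Y1.
By R5 (it is in state J1): it satisfies condition K1.
By R12 (it has attribute C): it is tagged P1.
By R14 (it satisfies condition U1, it is insured): it has marker E1.
By R27 (it has marker E1): it is returned to sender.
By R29 (it has marker Z, it is classified as P): it incurs a surcharge.
By R32 (it is tagged P1, it requires a signature): it requires refrigeration.
By R33 (it meets criterion K, it is in state J1, it has marker N): it carries flag M.
By R36 (it is fragile): it carries flag W1.
By R37 (it carries flag Y1, it is in state H): it is delivered.
By R10 (it incurs a surcharge): it carries flag D1.
By R15 (it is delivered, it goes by ground): it is in category A.
By R25 (it carries flag W1, it satisfies condition K1): it is classified as G.
By R28 (it requires refrigeration, it is in state C1): it has marker S.
By R30 (it is returned to sender, it carries flag M): it is tagged Y.
By R1 (it is classified as G, it has marker Z): it carries flag L.
By R7 (it is in category A): it is classified as J.
By R8 (it is classified as J, it is in state J1): it is consolidated.
By R9 (it carries flag D1, it goes by ground): it has attribute V1.
By R17 (it has marker S): it is hazmat.
By R20 (it has attribute V1): it is international.
By R22 (it is international): it is express.
By R26 (it is hazmat, it goes by ground, it is tagged Y): it goes by air.
By R35 (it carries flag L, it has marker Z): it is tracked.
By R16 (it goes by air, it is tagged H1): it meets criterion D.
By R18 (it is express, it goes by ground): it has attribute M1.
By R34 (it meets criterion D, it is consolidated, it goes by ground): it is priority.
By R2 (it is priority, it is tracked, it has attribute M1): it meets criterion V.

Yes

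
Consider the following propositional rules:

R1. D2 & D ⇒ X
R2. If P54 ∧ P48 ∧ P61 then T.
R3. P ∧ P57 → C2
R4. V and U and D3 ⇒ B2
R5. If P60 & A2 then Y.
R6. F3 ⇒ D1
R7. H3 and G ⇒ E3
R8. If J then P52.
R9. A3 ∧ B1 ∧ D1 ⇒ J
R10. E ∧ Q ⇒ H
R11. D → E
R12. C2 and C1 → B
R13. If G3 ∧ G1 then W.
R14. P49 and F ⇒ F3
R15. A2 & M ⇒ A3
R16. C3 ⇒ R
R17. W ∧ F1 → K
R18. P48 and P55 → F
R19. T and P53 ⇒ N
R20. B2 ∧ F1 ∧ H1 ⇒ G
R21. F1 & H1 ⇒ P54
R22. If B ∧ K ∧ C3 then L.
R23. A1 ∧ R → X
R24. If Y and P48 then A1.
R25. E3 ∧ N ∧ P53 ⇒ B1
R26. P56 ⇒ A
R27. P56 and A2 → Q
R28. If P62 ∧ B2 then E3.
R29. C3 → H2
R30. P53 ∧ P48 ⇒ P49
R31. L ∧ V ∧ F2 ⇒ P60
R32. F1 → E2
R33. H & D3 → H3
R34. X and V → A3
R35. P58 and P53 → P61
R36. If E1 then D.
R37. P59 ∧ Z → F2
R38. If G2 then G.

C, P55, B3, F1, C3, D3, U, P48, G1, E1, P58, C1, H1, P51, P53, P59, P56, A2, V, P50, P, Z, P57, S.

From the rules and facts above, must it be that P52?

Forward chaining from the given facts derives: C2, B2, B, R, F, G, P54, A, Q, H2, P49, E2, P61, D, F2, T, E, F3, N, D1, H, H3, E3, B1.
The only rule concluding P52 is R8, which needs J; that is never established.

No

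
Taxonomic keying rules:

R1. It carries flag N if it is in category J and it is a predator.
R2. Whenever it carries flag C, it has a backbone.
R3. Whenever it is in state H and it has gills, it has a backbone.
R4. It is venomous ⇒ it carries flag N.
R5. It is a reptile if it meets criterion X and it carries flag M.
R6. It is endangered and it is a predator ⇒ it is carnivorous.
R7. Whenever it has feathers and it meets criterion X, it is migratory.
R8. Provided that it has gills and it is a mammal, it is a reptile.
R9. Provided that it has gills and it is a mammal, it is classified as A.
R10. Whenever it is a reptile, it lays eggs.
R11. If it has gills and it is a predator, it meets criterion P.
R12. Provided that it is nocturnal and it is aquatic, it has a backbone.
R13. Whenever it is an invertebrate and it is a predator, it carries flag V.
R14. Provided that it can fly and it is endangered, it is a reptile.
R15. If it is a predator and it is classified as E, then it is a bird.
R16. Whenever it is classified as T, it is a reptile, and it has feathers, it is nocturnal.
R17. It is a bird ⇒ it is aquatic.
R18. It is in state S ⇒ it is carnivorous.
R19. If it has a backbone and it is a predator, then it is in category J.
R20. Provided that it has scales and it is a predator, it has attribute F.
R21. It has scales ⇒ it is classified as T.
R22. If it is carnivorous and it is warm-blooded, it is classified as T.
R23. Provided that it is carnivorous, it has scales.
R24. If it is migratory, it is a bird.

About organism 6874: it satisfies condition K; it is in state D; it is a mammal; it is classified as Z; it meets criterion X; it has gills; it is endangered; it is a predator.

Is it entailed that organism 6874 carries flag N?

Forward chaining from the given facts derives: is carnivorous, is a reptile, is classified as A, lays eggs, meets criterion P, has scales, has attribute F, is classified as T.
Rules concluding "it carries flag N": R1 needs "it is in category J"; R4 needs "it is venomous" — none of these are established.

No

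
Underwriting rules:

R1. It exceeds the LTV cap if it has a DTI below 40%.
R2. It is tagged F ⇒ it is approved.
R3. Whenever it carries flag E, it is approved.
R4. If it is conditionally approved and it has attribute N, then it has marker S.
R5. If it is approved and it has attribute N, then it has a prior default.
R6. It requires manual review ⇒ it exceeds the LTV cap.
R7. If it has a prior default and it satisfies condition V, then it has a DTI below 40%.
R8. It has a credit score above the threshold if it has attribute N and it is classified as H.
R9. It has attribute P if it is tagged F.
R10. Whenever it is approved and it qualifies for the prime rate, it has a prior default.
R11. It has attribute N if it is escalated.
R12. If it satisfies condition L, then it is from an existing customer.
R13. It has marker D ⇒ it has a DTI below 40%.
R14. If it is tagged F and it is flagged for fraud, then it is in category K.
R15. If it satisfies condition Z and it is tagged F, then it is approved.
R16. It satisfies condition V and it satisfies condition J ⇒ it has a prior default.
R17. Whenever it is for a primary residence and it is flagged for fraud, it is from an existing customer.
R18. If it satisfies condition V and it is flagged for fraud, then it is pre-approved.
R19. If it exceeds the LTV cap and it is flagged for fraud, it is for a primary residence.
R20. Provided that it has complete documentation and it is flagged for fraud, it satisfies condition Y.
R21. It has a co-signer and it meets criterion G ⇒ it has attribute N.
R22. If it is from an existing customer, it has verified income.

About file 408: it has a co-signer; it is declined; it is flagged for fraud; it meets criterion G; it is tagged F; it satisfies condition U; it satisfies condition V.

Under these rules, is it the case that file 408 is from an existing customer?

Yes

By R2 (it is tagged F): it is approved.
By R21 (it has a co-signer, it meets criterion G): it has attribute N.
By R5 (it is approved, it has attribute N): it has a prior default.
By R7 (it has a prior default, it satisfies condition V): it has a DTI below 40%.
By R1 (it has a DTI below 40%): it exceeds the LTV cap.
By R19 (it exceeds the LTV cap, it is flagged for fraud): it is for a primary residence.
By R17 (it is for a primary residence, it is flagged for fraud): it is from an existing customer.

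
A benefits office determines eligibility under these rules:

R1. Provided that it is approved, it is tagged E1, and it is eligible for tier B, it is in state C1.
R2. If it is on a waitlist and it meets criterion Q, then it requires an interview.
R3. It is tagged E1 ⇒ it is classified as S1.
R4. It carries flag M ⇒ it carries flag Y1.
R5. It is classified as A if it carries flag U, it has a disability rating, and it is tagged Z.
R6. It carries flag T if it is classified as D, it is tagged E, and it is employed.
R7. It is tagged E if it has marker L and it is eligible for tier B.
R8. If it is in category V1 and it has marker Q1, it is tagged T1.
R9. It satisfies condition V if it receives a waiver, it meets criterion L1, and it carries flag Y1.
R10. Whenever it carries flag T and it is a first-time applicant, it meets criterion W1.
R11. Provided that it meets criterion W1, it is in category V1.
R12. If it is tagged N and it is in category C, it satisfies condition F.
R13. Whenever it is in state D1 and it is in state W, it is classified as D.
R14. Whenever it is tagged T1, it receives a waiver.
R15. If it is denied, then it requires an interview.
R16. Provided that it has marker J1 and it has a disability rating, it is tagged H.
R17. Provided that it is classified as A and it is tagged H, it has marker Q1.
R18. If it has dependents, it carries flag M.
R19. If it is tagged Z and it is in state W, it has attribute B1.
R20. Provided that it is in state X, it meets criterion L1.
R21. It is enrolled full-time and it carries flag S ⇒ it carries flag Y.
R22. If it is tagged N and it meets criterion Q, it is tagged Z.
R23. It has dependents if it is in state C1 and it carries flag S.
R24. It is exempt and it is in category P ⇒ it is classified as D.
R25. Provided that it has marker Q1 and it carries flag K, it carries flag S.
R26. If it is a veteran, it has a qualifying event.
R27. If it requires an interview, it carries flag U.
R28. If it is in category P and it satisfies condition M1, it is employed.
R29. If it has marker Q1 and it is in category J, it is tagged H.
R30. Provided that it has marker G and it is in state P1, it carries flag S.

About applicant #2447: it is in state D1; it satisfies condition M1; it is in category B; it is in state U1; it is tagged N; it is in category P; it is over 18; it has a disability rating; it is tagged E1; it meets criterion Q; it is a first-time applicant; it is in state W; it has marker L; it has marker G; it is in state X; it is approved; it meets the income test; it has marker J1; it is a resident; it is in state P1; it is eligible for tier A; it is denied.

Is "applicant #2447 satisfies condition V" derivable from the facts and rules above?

No

Forward chaining from the given facts derives: is classified as S1, is classified as D, requires an interview, is tagged H, meets criterion L1, is tagged Z, carries flag U, is employed, carries flag S, is classified as A, has marker Q1, has attribute B1.
The only rule concluding "it satisfies condition V" is R9, which needs "it receives a waiver"; that is never established.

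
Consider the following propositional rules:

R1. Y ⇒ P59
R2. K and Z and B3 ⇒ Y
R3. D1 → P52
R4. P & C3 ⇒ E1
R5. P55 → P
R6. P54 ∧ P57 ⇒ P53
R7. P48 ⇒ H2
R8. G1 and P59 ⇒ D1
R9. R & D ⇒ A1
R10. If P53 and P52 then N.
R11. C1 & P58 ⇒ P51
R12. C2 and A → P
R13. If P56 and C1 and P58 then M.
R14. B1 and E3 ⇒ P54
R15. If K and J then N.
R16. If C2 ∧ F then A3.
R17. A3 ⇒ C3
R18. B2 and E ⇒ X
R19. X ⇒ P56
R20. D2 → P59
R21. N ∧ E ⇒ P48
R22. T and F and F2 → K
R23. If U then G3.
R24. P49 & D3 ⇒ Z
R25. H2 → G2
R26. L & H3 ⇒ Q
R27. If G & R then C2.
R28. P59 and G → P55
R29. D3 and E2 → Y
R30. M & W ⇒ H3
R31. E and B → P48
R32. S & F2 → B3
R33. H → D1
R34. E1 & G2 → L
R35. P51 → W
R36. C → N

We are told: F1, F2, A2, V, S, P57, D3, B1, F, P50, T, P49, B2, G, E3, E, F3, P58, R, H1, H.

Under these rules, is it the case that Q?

Forward chaining from the given facts derives: P54, X, P56, K, Z, C2, B3, D1, Y, P52, P53, N, A3, C3, P48, P59, H2, G2, P55, P, E1, L.
The only rule concluding Q is R26, which needs H3; that is never established.

No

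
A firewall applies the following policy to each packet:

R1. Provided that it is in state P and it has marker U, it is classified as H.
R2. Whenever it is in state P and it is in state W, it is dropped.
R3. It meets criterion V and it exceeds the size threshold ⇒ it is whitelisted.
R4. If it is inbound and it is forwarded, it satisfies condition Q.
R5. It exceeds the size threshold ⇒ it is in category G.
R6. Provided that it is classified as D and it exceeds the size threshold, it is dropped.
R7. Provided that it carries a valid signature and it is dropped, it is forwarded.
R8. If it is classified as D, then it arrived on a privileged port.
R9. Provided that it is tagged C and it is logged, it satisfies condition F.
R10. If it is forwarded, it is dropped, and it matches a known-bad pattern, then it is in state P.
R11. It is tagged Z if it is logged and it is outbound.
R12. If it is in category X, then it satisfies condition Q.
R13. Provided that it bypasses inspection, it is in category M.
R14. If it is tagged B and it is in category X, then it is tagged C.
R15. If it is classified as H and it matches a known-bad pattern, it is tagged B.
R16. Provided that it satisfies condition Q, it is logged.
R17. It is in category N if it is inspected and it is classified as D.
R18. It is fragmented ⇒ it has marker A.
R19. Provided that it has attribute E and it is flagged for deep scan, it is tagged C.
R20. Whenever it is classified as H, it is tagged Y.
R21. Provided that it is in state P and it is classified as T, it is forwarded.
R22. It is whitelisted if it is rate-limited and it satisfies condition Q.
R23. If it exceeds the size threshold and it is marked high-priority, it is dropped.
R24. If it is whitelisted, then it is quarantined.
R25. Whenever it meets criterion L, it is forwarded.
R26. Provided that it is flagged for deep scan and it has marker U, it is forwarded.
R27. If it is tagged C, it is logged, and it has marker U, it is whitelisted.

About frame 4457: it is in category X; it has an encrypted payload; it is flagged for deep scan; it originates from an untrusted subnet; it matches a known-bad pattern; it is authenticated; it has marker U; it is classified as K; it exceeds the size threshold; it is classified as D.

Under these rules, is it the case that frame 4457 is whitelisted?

Yes

By R6 (it is classified as D, it exceeds the size threshold): it is dropped.
By R12 (it is in category X): it satisfies condition Q.
By R16 (it satisfies condition Q): it is logged.
By R26 (it is flagged for deep scan, it has marker U): it is forwarded.
By R10 (it is forwarded, it is dropped, it matches a known-bad pattern): it is in state P.
By R1 (it is in state P, it has marker U): it is classified as H.
By R15 (it is classified as H, it matches a known-bad pattern): it is tagged B.
By R14 (it is tagged B, it is in category X): it is tagged C.
By R27 (it is tagged C, it is logged, it has marker U): it is whitelisted.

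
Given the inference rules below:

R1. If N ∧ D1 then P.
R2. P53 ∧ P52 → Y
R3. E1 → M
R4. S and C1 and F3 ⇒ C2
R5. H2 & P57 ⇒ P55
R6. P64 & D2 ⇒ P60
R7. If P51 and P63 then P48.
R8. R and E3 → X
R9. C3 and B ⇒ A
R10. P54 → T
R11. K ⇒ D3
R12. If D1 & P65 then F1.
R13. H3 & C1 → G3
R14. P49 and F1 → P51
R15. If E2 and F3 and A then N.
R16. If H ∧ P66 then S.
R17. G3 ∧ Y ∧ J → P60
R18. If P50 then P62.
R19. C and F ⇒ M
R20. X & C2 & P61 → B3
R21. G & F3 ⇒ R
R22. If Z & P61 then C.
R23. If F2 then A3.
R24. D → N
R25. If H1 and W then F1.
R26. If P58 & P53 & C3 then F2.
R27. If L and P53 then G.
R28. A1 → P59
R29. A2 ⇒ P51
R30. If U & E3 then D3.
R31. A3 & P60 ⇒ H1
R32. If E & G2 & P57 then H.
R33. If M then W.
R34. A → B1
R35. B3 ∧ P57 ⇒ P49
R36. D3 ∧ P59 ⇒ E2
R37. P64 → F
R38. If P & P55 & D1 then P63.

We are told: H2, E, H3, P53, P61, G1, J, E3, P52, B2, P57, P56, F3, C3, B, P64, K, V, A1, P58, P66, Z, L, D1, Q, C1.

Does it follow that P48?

Forward chaining from the given facts derives: Y, P55, A, D3, G3, P60, C, F2, G, P59, B1, E2, F, N, M, R, A3, H1, W, P, X, F1, P63.
The only rule concluding P48 is R7, which needs P51; that is never established.

No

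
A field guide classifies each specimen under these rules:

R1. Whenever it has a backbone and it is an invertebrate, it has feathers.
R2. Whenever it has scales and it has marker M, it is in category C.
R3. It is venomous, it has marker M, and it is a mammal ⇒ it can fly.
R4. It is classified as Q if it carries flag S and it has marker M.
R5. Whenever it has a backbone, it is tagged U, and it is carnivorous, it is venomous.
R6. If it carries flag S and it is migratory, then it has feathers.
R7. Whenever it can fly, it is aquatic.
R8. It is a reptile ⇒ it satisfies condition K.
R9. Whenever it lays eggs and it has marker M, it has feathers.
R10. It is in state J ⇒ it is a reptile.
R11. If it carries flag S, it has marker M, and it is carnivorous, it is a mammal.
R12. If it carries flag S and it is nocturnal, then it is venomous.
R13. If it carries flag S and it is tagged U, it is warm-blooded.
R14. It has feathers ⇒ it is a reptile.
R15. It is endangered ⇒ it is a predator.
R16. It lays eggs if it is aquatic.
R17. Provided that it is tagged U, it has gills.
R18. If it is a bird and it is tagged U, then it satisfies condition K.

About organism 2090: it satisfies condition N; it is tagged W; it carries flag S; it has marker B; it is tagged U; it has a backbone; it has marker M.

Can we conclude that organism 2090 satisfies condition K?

Forward chaining from the given facts derives: is classified as Q, is warm-blooded, has gills.
Rules concluding "it satisfies condition K": R8 needs "it is a reptile"; R18 needs "it is a bird" — none of these are established.

No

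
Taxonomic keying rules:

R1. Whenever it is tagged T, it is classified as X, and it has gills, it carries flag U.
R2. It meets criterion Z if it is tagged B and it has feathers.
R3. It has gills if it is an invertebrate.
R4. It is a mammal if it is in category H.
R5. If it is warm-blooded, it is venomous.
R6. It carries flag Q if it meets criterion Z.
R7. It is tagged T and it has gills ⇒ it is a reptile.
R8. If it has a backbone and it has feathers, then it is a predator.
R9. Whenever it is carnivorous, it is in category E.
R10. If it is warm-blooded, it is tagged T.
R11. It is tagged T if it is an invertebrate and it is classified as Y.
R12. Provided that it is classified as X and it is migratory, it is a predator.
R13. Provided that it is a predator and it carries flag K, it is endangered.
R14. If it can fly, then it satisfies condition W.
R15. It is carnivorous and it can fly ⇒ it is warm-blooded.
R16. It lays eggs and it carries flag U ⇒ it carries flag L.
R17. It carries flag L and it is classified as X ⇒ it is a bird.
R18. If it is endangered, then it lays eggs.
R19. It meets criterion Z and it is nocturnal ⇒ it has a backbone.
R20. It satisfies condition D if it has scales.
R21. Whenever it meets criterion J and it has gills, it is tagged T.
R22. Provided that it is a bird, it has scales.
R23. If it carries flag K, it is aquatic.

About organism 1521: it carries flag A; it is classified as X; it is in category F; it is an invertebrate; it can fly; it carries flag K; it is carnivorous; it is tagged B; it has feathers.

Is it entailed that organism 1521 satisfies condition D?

Forward chaining from the given facts derives: meets criterion Z, has gills, carries flag Q, is in category E, satisfies condition W, is warm-blooded, is aquatic, is venomous, is tagged T, carries flag U, is a reptile.
The only rule concluding "it satisfies condition D" is R20, which needs "it has scales"; that is never established.

No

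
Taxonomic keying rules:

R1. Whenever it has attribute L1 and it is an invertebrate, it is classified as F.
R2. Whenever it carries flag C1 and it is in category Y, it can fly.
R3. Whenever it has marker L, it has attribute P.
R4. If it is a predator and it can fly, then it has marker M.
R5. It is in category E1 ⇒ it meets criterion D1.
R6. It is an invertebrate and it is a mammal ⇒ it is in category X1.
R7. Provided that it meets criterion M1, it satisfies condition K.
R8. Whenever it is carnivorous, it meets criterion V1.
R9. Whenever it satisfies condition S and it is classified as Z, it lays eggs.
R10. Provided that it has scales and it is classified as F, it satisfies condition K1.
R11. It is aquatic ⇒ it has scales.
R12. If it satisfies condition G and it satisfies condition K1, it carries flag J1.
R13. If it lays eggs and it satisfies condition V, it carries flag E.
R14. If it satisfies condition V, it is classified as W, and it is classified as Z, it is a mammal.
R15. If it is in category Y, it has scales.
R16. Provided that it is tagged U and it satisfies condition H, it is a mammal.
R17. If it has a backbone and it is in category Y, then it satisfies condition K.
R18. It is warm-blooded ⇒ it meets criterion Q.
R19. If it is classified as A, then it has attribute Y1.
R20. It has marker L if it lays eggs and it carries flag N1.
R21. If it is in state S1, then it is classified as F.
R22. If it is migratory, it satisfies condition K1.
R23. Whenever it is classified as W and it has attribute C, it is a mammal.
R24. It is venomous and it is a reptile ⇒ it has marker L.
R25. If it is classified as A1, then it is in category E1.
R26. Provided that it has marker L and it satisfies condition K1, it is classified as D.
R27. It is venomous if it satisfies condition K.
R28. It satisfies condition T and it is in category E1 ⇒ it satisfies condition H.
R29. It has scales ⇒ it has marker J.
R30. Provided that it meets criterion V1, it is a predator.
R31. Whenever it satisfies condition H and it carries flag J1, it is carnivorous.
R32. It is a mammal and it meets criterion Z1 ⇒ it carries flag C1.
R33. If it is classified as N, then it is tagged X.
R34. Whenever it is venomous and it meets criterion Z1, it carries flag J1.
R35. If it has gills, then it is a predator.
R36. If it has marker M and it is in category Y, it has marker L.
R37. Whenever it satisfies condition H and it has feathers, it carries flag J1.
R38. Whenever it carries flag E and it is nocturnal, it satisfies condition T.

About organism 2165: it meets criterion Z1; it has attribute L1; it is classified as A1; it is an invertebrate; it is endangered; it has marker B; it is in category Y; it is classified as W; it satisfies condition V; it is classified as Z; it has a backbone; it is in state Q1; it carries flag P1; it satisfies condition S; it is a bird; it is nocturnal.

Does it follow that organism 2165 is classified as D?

By R1 (it has attribute L1, it is an invertebrate): it is classified as F.
By R9 (it satisfies condition S, it is classified as Z): it lays eggs.
By R13 (it lays eggs, it satisfies condition V): it carries flag E.
By R14 (it satisfies condition V, it is classified as W, it is classified as Z): it is a mammal.
By R15 (it is in category Y): it has scales.
By R17 (it has a backbone, it is in category Y): it satisfies condition K.
By R25 (it is classified as A1): it is in category E1.
By R27 (it satisfies condition K): it is venomous.
By R32 (it is a mammal, it meets criterion Z1): it carries flag C1.
By R34 (it is venomous, it meets criterion Z1): it carries flag J1.
By R38 (it carries flag E, it is nocturnal): it satisfies condition T.
By R2 (it carries flag C1, it is in category Y): it can fly.
By R10 (it has scales, it is classified as F): it satisfies condition K1.
By R28 (it satisfies condition T, it is in category E1): it satisfies condition H.
By R31 (it satisfies condition H, it carries flag J1): it is carnivorous.
By R8 (it is carnivorous): it meets criterion V1.
By R30 (it meets criterion V1): it is a predator.
By R4 (it is a predator, it can fly): it has marker M.
By R36 (it has marker M, it is in category Y): it has marker L.
By R26 (it has marker L, it satisfies condition K1): it is classified as D.

Yes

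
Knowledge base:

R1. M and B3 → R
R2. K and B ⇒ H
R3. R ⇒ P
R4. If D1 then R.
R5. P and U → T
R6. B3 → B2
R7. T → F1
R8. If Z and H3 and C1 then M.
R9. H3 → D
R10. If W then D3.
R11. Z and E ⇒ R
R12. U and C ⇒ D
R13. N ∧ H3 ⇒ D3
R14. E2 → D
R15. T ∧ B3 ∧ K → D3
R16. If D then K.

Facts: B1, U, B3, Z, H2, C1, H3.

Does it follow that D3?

M  (by R8: Z, H3, C1)
D  (by R9: H3)
K  (by R16: D)
R  (by R1: M, B3)
P  (by R3: R)
T  (by R5: P, U)
D3  (by R15: T, B3, K)

Yes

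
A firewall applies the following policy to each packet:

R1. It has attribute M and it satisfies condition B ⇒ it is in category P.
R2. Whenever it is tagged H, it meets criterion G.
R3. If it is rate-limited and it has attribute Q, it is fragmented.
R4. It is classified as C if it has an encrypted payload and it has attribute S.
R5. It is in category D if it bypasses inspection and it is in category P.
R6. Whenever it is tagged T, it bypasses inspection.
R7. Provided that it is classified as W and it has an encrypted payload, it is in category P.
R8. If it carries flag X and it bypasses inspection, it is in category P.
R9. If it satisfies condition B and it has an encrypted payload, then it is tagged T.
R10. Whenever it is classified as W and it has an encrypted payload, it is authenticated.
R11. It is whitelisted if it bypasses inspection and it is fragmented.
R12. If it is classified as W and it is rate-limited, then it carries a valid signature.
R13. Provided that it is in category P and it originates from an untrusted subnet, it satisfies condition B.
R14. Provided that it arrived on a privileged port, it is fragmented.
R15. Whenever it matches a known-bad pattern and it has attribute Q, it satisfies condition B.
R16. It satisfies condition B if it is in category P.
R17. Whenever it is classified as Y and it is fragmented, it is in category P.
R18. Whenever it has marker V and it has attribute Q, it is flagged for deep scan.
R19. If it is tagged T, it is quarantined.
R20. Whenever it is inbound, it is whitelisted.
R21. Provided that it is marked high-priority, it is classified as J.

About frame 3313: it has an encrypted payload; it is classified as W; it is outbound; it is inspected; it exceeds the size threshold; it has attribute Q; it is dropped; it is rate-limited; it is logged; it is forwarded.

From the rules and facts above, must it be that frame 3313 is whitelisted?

By R3 (it is rate-limited, it has attribute Q): it is fragmented.
By R7 (it is classified as W, it has an encrypted payload): it is in category P.
By R16 (it is in category P): it satisfies condition B.
By R9 (it satisfies condition B, it has an encrypted payload): it is tagged T.
By R6 (it is tagged T): it bypasses inspection.
By R11 (it bypasses inspection, it is fragmented): it is whitelisted.

Yes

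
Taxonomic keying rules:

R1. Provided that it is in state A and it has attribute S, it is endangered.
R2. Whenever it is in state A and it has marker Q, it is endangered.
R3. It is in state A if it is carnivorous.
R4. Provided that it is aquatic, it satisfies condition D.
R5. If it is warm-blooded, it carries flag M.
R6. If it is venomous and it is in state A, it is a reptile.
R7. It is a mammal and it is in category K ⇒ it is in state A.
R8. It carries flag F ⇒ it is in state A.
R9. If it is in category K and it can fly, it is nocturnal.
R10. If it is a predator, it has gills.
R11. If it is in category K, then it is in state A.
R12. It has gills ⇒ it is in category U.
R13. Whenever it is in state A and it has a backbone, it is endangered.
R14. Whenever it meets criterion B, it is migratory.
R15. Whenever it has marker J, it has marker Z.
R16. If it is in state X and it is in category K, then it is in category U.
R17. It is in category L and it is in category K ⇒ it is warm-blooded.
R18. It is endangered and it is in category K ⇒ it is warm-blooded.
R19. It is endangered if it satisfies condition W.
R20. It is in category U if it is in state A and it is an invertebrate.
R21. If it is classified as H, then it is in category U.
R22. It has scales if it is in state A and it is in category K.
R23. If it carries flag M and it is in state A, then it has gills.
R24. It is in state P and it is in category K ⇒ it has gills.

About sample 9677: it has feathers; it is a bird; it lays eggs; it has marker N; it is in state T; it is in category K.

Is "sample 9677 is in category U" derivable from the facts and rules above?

No

Forward chaining from the given facts derives: is in state A, has scales.
Rules concluding "it is in category U": R12 needs "it has gills"; R16 needs "it is in state X"; R20 needs "it is an invertebrate"; R21 needs "it is classified as H" — none of these are established.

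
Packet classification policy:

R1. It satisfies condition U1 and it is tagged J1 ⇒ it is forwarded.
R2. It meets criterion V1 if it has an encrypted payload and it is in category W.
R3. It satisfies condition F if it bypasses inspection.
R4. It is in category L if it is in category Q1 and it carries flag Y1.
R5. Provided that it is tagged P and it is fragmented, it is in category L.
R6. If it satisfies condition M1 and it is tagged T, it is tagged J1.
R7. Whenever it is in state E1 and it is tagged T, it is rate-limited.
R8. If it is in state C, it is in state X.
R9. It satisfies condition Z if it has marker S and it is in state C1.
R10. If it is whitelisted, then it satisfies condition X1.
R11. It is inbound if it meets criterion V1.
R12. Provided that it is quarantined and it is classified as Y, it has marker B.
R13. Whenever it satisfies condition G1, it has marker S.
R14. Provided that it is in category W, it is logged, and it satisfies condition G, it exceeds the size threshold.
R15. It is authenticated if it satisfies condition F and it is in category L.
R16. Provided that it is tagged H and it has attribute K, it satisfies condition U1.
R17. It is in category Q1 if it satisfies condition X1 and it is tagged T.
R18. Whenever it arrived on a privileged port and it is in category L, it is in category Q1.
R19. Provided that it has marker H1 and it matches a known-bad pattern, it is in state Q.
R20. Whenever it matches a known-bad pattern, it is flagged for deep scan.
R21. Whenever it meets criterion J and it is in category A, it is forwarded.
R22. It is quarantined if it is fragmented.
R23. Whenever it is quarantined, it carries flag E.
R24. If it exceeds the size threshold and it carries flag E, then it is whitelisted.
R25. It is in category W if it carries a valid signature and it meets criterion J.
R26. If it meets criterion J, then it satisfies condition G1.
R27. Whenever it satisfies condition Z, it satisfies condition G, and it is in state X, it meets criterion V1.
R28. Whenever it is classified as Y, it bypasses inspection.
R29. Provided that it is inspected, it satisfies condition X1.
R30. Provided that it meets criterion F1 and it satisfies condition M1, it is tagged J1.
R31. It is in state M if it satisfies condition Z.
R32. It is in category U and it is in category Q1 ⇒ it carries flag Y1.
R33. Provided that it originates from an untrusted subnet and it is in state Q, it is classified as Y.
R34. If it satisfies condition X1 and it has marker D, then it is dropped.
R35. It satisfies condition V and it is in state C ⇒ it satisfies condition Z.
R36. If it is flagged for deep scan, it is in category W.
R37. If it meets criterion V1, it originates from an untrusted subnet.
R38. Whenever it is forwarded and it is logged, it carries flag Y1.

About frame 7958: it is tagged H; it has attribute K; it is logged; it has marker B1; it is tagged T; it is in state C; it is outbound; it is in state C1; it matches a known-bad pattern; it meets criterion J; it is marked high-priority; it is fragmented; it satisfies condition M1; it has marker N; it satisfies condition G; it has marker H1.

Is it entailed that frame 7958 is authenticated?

Yes

By R6 (it satisfies condition M1, it is tagged T): it is tagged J1.
By R8 (it is in state C): it is in state X.
By R16 (it is tagged H, it has attribute K): it satisfies condition U1.
By R19 (it has marker H1, it matches a known-bad pattern): it is in state Q.
By R20 (it matches a known-bad pattern): it is flagged for deep scan.
By R22 (it is fragmented): it is quarantined.
By R23 (it is quarantined): it carries flag E.
By R26 (it meets criterion J): it satisfies condition G1.
By R36 (it is flagged for deep scan): it is in category W.
By R1 (it satisfies condition U1, it is tagged J1): it is forwarded.
By R13 (it satisfies condition G1): it has marker S.
By R14 (it is in category W, it is logged, it satisfies condition G): it exceeds the size threshold.
By R24 (it exceeds the size threshold, it carries flag E): it is whitelisted.
By R38 (it is forwarded, it is logged): it carries flag Y1.
By R9 (it has marker S, it is in state C1): it satisfies condition Z.
By R10 (it is whitelisted): it satisfies condition X1.
By R17 (it satisfies condition X1, it is tagged T): it is in category Q1.
By R27 (it satisfies condition Z, it satisfies condition G, it is in state X): it meets criterion V1.
By R37 (it meets criterion V1): it originates from an untrusted subnet.
By R4 (it is in category Q1, it carries flag Y1): it is in category L.
By R33 (it originates from an untrusted subnet, it is in state Q): it is classified as Y.
By R28 (it is classified as Y): it bypasses inspection.
By R3 (it bypasses inspection): it satisfies condition F.
By R15 (it satisfies condition F, it is in category L): it is authenticated.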